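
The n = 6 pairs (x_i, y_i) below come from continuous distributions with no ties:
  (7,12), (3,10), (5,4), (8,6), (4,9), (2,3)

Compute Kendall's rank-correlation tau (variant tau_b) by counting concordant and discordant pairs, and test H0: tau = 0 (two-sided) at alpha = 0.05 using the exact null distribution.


Step 1: Enumerate the 15 unordered pairs (i,j) with i<j and classify each by sign(x_j-x_i) * sign(y_j-y_i).
  (1,2):dx=-4,dy=-2->C; (1,3):dx=-2,dy=-8->C; (1,4):dx=+1,dy=-6->D; (1,5):dx=-3,dy=-3->C
  (1,6):dx=-5,dy=-9->C; (2,3):dx=+2,dy=-6->D; (2,4):dx=+5,dy=-4->D; (2,5):dx=+1,dy=-1->D
  (2,6):dx=-1,dy=-7->C; (3,4):dx=+3,dy=+2->C; (3,5):dx=-1,dy=+5->D; (3,6):dx=-3,dy=-1->C
  (4,5):dx=-4,dy=+3->D; (4,6):dx=-6,dy=-3->C; (5,6):dx=-2,dy=-6->C
Step 2: C = 9, D = 6, total pairs = 15.
Step 3: tau = (C - D)/(n(n-1)/2) = (9 - 6)/15 = 0.200000.
Step 4: Exact two-sided p-value (enumerate n! = 720 permutations of y under H0): p = 0.719444.
Step 5: alpha = 0.05. fail to reject H0.

tau_b = 0.2000 (C=9, D=6), p = 0.719444, fail to reject H0.


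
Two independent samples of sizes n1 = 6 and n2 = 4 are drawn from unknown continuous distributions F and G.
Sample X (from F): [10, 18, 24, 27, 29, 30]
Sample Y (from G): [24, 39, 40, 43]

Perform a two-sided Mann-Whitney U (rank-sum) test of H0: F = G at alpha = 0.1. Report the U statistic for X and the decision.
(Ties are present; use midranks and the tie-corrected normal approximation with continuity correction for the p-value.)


Step 1: Combine and sort all 10 observations; assign midranks.
sorted (value, group): (10,X), (18,X), (24,X), (24,Y), (27,X), (29,X), (30,X), (39,Y), (40,Y), (43,Y)
ranks: 10->1, 18->2, 24->3.5, 24->3.5, 27->5, 29->6, 30->7, 39->8, 40->9, 43->10
Step 2: Rank sum for X: R1 = 1 + 2 + 3.5 + 5 + 6 + 7 = 24.5.
Step 3: U_X = R1 - n1(n1+1)/2 = 24.5 - 6*7/2 = 24.5 - 21 = 3.5.
       U_Y = n1*n2 - U_X = 24 - 3.5 = 20.5.
Step 4: Ties are present, so use the tie-corrected normal approximation (with continuity correction) for the p-value.
Step 5: p-value = 0.087118; compare to alpha = 0.1. reject H0.

U_X = 3.5, p = 0.087118, reject H0 at alpha = 0.1.


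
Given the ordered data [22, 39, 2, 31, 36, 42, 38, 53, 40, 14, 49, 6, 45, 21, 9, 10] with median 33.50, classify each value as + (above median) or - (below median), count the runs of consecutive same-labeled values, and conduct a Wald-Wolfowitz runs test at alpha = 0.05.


Step 1: Compute median = 33.50; label A = above, B = below.
Labels in order: BABBAAAAABABABBB  (n_A = 8, n_B = 8)
Step 2: Count runs R = 9.
Step 3: Under H0 (random ordering), E[R] = 2*n_A*n_B/(n_A+n_B) + 1 = 2*8*8/16 + 1 = 9.0000.
        Var[R] = 2*n_A*n_B*(2*n_A*n_B - n_A - n_B) / ((n_A+n_B)^2 * (n_A+n_B-1)) = 14336/3840 = 3.7333.
        SD[R] = 1.9322.
Step 4: R = E[R], so z = 0 with no continuity correction.
Step 5: Two-sided p-value via normal approximation = 2*(1 - Phi(|z|)) = 1.000000.
Step 6: alpha = 0.05. fail to reject H0.

R = 9, z = 0.0000, p = 1.000000, fail to reject H0.


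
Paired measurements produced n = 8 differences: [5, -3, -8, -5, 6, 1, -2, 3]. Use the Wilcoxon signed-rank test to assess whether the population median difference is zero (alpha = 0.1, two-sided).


Step 1: Drop any zero differences (none here) and take |d_i|.
|d| = [5, 3, 8, 5, 6, 1, 2, 3]
Step 2: Midrank |d_i| (ties get averaged ranks).
ranks: |5|->5.5, |3|->3.5, |8|->8, |5|->5.5, |6|->7, |1|->1, |2|->2, |3|->3.5
Step 3: Attach original signs; sum ranks with positive sign and with negative sign.
W+ = 5.5 + 7 + 1 + 3.5 = 17
W- = 3.5 + 8 + 5.5 + 2 = 19
(Check: W+ + W- = 36 should equal n(n+1)/2 = 36.)
Step 4: Test statistic W = min(W+, W-) = 17.
Step 5: Ties in |d|, so use the tie-corrected normal approximation.
        E[W] = n(n+1)/4 = 8*9/4 = 18.
        Tie groups: |d|=3 (t=2), |d|=5 (t=2); sum(t^3 - t) = 12.
        Var[W] = n(n+1)(2n+1)/24 - sum(t^3-t)/48 = 1224/24 - 12/48 = 50.75.
        z = (W - E[W]) / sqrt(Var[W]) = (17 - 18) / 7.1239 = -0.1404.
        Two-sided p = 2*Phi(z) = 0.888366.
Step 6: alpha = 0.1. fail to reject H0.

W+ = 17, W- = 19, W = min = 17, p = 0.888366, fail to reject H0.


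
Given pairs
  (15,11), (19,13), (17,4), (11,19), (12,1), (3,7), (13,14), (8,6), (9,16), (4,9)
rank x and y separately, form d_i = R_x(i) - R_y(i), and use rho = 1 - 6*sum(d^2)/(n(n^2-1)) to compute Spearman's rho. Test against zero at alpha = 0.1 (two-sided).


Step 1: Rank x and y separately (midranks; no ties here).
rank(x): 15->8, 19->10, 17->9, 11->5, 12->6, 3->1, 13->7, 8->3, 9->4, 4->2
rank(y): 11->6, 13->7, 4->2, 19->10, 1->1, 7->4, 14->8, 6->3, 16->9, 9->5
Step 2: d_i = R_x(i) - R_y(i); compute d_i^2.
  (8-6)^2=4, (10-7)^2=9, (9-2)^2=49, (5-10)^2=25, (6-1)^2=25, (1-4)^2=9, (7-8)^2=1, (3-3)^2=0, (4-9)^2=25, (2-5)^2=9
sum(d^2) = 156.
Step 3: rho = 1 - 6*156 / (10*(10^2 - 1)) = 1 - 936/990 = 0.054545.
Step 4: Under H0, t = rho * sqrt((n-2)/(1-rho^2)) = 0.1545 ~ t(8).
Step 5: Two-sided p-value from the t-distribution with 8 df = 0.881036.
Step 6: alpha = 0.1. fail to reject H0.

rho = 0.0545, p = 0.881036, fail to reject H0 at alpha = 0.1.


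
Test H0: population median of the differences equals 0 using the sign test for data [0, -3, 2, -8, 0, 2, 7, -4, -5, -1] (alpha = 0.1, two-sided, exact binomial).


Step 1: Discard zero differences. Original n = 10; n_eff = number of nonzero differences = 8.
Nonzero differences (with sign): -3, +2, -8, +2, +7, -4, -5, -1
Step 2: Count signs: positive = 3, negative = 5.
Step 3: Under H0: P(positive) = 0.5, so the number of positives S ~ Bin(8, 0.5).
Step 4: Two-sided exact p-value = sum of Bin(8,0.5) probabilities at or below the observed probability = 0.726562.
Step 5: alpha = 0.1. fail to reject H0.

n_eff = 8, pos = 3, neg = 5, p = 0.726562, fail to reject H0.


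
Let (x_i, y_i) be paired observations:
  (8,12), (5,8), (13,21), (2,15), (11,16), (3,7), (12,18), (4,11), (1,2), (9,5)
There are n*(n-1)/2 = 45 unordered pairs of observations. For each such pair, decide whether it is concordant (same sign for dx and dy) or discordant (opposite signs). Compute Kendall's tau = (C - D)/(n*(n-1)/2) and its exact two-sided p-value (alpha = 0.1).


Step 1: Enumerate the 45 unordered pairs (i,j) with i<j and classify each by sign(x_j-x_i) * sign(y_j-y_i).
  (1,2):dx=-3,dy=-4->C; (1,3):dx=+5,dy=+9->C; (1,4):dx=-6,dy=+3->D; (1,5):dx=+3,dy=+4->C
  (1,6):dx=-5,dy=-5->C; (1,7):dx=+4,dy=+6->C; (1,8):dx=-4,dy=-1->C; (1,9):dx=-7,dy=-10->C
  (1,10):dx=+1,dy=-7->D; (2,3):dx=+8,dy=+13->C; (2,4):dx=-3,dy=+7->D; (2,5):dx=+6,dy=+8->C
  (2,6):dx=-2,dy=-1->C; (2,7):dx=+7,dy=+10->C; (2,8):dx=-1,dy=+3->D; (2,9):dx=-4,dy=-6->C
  (2,10):dx=+4,dy=-3->D; (3,4):dx=-11,dy=-6->C; (3,5):dx=-2,dy=-5->C; (3,6):dx=-10,dy=-14->C
  (3,7):dx=-1,dy=-3->C; (3,8):dx=-9,dy=-10->C; (3,9):dx=-12,dy=-19->C; (3,10):dx=-4,dy=-16->C
  (4,5):dx=+9,dy=+1->C; (4,6):dx=+1,dy=-8->D; (4,7):dx=+10,dy=+3->C; (4,8):dx=+2,dy=-4->D
  (4,9):dx=-1,dy=-13->C; (4,10):dx=+7,dy=-10->D; (5,6):dx=-8,dy=-9->C; (5,7):dx=+1,dy=+2->C
  (5,8):dx=-7,dy=-5->C; (5,9):dx=-10,dy=-14->C; (5,10):dx=-2,dy=-11->C; (6,7):dx=+9,dy=+11->C
  (6,8):dx=+1,dy=+4->C; (6,9):dx=-2,dy=-5->C; (6,10):dx=+6,dy=-2->D; (7,8):dx=-8,dy=-7->C
  (7,9):dx=-11,dy=-16->C; (7,10):dx=-3,dy=-13->C; (8,9):dx=-3,dy=-9->C; (8,10):dx=+5,dy=-6->D
  (9,10):dx=+8,dy=+3->C
Step 2: C = 35, D = 10, total pairs = 45.
Step 3: tau = (C - D)/(n(n-1)/2) = (35 - 10)/45 = 0.555556.
Step 4: Exact two-sided p-value (enumerate n! = 3628800 permutations of y under H0): p = 0.028609.
Step 5: alpha = 0.1. reject H0.

tau_b = 0.5556 (C=35, D=10), p = 0.028609, reject H0.


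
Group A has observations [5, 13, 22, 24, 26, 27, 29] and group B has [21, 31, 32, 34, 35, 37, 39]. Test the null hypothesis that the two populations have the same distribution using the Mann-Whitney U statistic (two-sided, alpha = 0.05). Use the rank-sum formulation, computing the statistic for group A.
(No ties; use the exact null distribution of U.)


Step 1: Combine and sort all 14 observations; assign midranks.
sorted (value, group): (5,X), (13,X), (21,Y), (22,X), (24,X), (26,X), (27,X), (29,X), (31,Y), (32,Y), (34,Y), (35,Y), (37,Y), (39,Y)
ranks: 5->1, 13->2, 21->3, 22->4, 24->5, 26->6, 27->7, 29->8, 31->9, 32->10, 34->11, 35->12, 37->13, 39->14
Step 2: Rank sum for X: R1 = 1 + 2 + 4 + 5 + 6 + 7 + 8 = 33.
Step 3: U_X = R1 - n1(n1+1)/2 = 33 - 7*8/2 = 33 - 28 = 5.
       U_Y = n1*n2 - U_X = 49 - 5 = 44.
Step 4: No ties, so the exact null distribution of U (based on enumerating the C(14,7) = 3432 equally likely rank assignments) gives the two-sided p-value.
Step 5: p-value = 0.011072; compare to alpha = 0.05. reject H0.

U_X = 5, p = 0.011072, reject H0 at alpha = 0.05.


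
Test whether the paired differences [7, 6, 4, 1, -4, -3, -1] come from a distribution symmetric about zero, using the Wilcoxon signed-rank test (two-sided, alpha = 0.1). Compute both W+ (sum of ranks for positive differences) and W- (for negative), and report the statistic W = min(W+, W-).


Step 1: Drop any zero differences (none here) and take |d_i|.
|d| = [7, 6, 4, 1, 4, 3, 1]
Step 2: Midrank |d_i| (ties get averaged ranks).
ranks: |7|->7, |6|->6, |4|->4.5, |1|->1.5, |4|->4.5, |3|->3, |1|->1.5
Step 3: Attach original signs; sum ranks with positive sign and with negative sign.
W+ = 7 + 6 + 4.5 + 1.5 = 19
W- = 4.5 + 3 + 1.5 = 9
(Check: W+ + W- = 28 should equal n(n+1)/2 = 28.)
Step 4: Test statistic W = min(W+, W-) = 9.
Step 5: Ties in |d|, so use the tie-corrected normal approximation.
        E[W] = n(n+1)/4 = 7*8/4 = 14.
        Tie groups: |d|=1 (t=2), |d|=4 (t=2); sum(t^3 - t) = 12.
        Var[W] = n(n+1)(2n+1)/24 - sum(t^3-t)/48 = 840/24 - 12/48 = 34.75.
        z = (W - E[W]) / sqrt(Var[W]) = (9 - 14) / 5.8949 = -0.8482.
        Two-sided p = 2*Phi(z) = 0.396333.
Step 6: alpha = 0.1. fail to reject H0.

W+ = 19, W- = 9, W = min = 9, p = 0.396333, fail to reject H0.


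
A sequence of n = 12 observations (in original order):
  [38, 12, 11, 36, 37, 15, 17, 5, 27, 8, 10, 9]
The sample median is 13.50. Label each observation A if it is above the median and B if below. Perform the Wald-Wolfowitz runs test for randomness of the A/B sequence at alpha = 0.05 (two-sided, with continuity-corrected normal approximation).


Step 1: Compute median = 13.50; label A = above, B = below.
Labels in order: ABBAAAABABBB  (n_A = 6, n_B = 6)
Step 2: Count runs R = 6.
Step 3: Under H0 (random ordering), E[R] = 2*n_A*n_B/(n_A+n_B) + 1 = 2*6*6/12 + 1 = 7.0000.
        Var[R] = 2*n_A*n_B*(2*n_A*n_B - n_A - n_B) / ((n_A+n_B)^2 * (n_A+n_B-1)) = 4320/1584 = 2.7273.
        SD[R] = 1.6514.
Step 4: Continuity-corrected z = (R + 0.5 - E[R]) / SD[R] = (6 + 0.5 - 7.0000) / 1.6514 = -0.3028.
Step 5: Two-sided p-value via normal approximation = 2*(1 - Phi(|z|)) = 0.762069.
Step 6: alpha = 0.05. fail to reject H0.

R = 6, z = -0.3028, p = 0.762069, fail to reject H0.


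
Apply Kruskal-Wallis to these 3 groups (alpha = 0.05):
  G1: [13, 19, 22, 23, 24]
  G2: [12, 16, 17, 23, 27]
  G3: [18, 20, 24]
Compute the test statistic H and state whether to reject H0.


Step 1: Combine all N = 13 observations and assign midranks.
sorted (value, group, rank): (12,G2,1), (13,G1,2), (16,G2,3), (17,G2,4), (18,G3,5), (19,G1,6), (20,G3,7), (22,G1,8), (23,G1,9.5), (23,G2,9.5), (24,G1,11.5), (24,G3,11.5), (27,G2,13)
Step 2: Sum ranks within each group.
R_1 = 37 (n_1 = 5)
R_2 = 30.5 (n_2 = 5)
R_3 = 23.5 (n_3 = 3)
Step 3: H = 12/(N(N+1)) * sum(R_i^2/n_i) - 3(N+1)
     = 12/(13*14) * (37^2/5 + 30.5^2/5 + 23.5^2/3) - 3*14
     = 0.065934 * 643.933 - 42
     = 0.457143.
Step 4: Ties present; correction factor C = 1 - 12/(13^3 - 13) = 0.994505. Corrected H = 0.457143 / 0.994505 = 0.459669.
Step 5: Under H0, H ~ chi^2(2); p-value = 0.794665.
Step 6: alpha = 0.05. fail to reject H0.

H = 0.4597, df = 2, p = 0.794665, fail to reject H0.


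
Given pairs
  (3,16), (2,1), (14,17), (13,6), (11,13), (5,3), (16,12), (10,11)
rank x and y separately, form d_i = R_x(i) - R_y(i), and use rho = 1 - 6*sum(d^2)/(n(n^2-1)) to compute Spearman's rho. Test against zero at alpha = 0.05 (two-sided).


Step 1: Rank x and y separately (midranks; no ties here).
rank(x): 3->2, 2->1, 14->7, 13->6, 11->5, 5->3, 16->8, 10->4
rank(y): 16->7, 1->1, 17->8, 6->3, 13->6, 3->2, 12->5, 11->4
Step 2: d_i = R_x(i) - R_y(i); compute d_i^2.
  (2-7)^2=25, (1-1)^2=0, (7-8)^2=1, (6-3)^2=9, (5-6)^2=1, (3-2)^2=1, (8-5)^2=9, (4-4)^2=0
sum(d^2) = 46.
Step 3: rho = 1 - 6*46 / (8*(8^2 - 1)) = 1 - 276/504 = 0.452381.
Step 4: Under H0, t = rho * sqrt((n-2)/(1-rho^2)) = 1.2425 ~ t(6).
Step 5: Two-sided p-value from the t-distribution with 6 df = 0.260405.
Step 6: alpha = 0.05. fail to reject H0.

rho = 0.4524, p = 0.260405, fail to reject H0 at alpha = 0.05.


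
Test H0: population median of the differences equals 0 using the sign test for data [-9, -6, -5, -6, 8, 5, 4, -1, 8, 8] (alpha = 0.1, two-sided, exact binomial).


Step 1: Discard zero differences. Original n = 10; n_eff = number of nonzero differences = 10.
Nonzero differences (with sign): -9, -6, -5, -6, +8, +5, +4, -1, +8, +8
Step 2: Count signs: positive = 5, negative = 5.
Step 3: Under H0: P(positive) = 0.5, so the number of positives S ~ Bin(10, 0.5).
Step 4: Two-sided exact p-value = sum of Bin(10,0.5) probabilities at or below the observed probability = 1.000000.
Step 5: alpha = 0.1. fail to reject H0.

n_eff = 10, pos = 5, neg = 5, p = 1.000000, fail to reject H0.


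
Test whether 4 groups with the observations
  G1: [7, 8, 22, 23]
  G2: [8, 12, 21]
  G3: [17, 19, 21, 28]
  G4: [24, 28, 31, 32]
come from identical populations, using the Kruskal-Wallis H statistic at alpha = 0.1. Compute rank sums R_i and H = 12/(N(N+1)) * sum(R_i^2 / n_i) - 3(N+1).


Step 1: Combine all N = 15 observations and assign midranks.
sorted (value, group, rank): (7,G1,1), (8,G1,2.5), (8,G2,2.5), (12,G2,4), (17,G3,5), (19,G3,6), (21,G2,7.5), (21,G3,7.5), (22,G1,9), (23,G1,10), (24,G4,11), (28,G3,12.5), (28,G4,12.5), (31,G4,14), (32,G4,15)
Step 2: Sum ranks within each group.
R_1 = 22.5 (n_1 = 4)
R_2 = 14 (n_2 = 3)
R_3 = 31 (n_3 = 4)
R_4 = 52.5 (n_4 = 4)
Step 3: H = 12/(N(N+1)) * sum(R_i^2/n_i) - 3(N+1)
     = 12/(15*16) * (22.5^2/4 + 14^2/3 + 31^2/4 + 52.5^2/4) - 3*16
     = 0.050000 * 1121.21 - 48
     = 8.060417.
Step 4: Ties present; correction factor C = 1 - 18/(15^3 - 15) = 0.994643. Corrected H = 8.060417 / 0.994643 = 8.103830.
Step 5: Under H0, H ~ chi^2(3); p-value = 0.043914.
Step 6: alpha = 0.1. reject H0.

H = 8.1038, df = 3, p = 0.043914, reject H0.


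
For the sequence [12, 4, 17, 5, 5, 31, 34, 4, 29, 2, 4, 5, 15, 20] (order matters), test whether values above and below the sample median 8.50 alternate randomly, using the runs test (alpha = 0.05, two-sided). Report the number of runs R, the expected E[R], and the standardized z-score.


Step 1: Compute median = 8.50; label A = above, B = below.
Labels in order: ABABBAABABBBAA  (n_A = 7, n_B = 7)
Step 2: Count runs R = 9.
Step 3: Under H0 (random ordering), E[R] = 2*n_A*n_B/(n_A+n_B) + 1 = 2*7*7/14 + 1 = 8.0000.
        Var[R] = 2*n_A*n_B*(2*n_A*n_B - n_A - n_B) / ((n_A+n_B)^2 * (n_A+n_B-1)) = 8232/2548 = 3.2308.
        SD[R] = 1.7974.
Step 4: Continuity-corrected z = (R - 0.5 - E[R]) / SD[R] = (9 - 0.5 - 8.0000) / 1.7974 = 0.2782.
Step 5: Two-sided p-value via normal approximation = 2*(1 - Phi(|z|)) = 0.780879.
Step 6: alpha = 0.05. fail to reject H0.

R = 9, z = 0.2782, p = 0.780879, fail to reject H0.


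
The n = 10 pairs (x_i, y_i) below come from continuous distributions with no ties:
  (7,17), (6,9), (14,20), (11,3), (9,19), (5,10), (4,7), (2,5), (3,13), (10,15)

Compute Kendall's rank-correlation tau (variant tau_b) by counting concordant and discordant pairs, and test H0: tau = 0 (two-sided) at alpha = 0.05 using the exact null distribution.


Step 1: Enumerate the 45 unordered pairs (i,j) with i<j and classify each by sign(x_j-x_i) * sign(y_j-y_i).
  (1,2):dx=-1,dy=-8->C; (1,3):dx=+7,dy=+3->C; (1,4):dx=+4,dy=-14->D; (1,5):dx=+2,dy=+2->C
  (1,6):dx=-2,dy=-7->C; (1,7):dx=-3,dy=-10->C; (1,8):dx=-5,dy=-12->C; (1,9):dx=-4,dy=-4->C
  (1,10):dx=+3,dy=-2->D; (2,3):dx=+8,dy=+11->C; (2,4):dx=+5,dy=-6->D; (2,5):dx=+3,dy=+10->C
  (2,6):dx=-1,dy=+1->D; (2,7):dx=-2,dy=-2->C; (2,8):dx=-4,dy=-4->C; (2,9):dx=-3,dy=+4->D
  (2,10):dx=+4,dy=+6->C; (3,4):dx=-3,dy=-17->C; (3,5):dx=-5,dy=-1->C; (3,6):dx=-9,dy=-10->C
  (3,7):dx=-10,dy=-13->C; (3,8):dx=-12,dy=-15->C; (3,9):dx=-11,dy=-7->C; (3,10):dx=-4,dy=-5->C
  (4,5):dx=-2,dy=+16->D; (4,6):dx=-6,dy=+7->D; (4,7):dx=-7,dy=+4->D; (4,8):dx=-9,dy=+2->D
  (4,9):dx=-8,dy=+10->D; (4,10):dx=-1,dy=+12->D; (5,6):dx=-4,dy=-9->C; (5,7):dx=-5,dy=-12->C
  (5,8):dx=-7,dy=-14->C; (5,9):dx=-6,dy=-6->C; (5,10):dx=+1,dy=-4->D; (6,7):dx=-1,dy=-3->C
  (6,8):dx=-3,dy=-5->C; (6,9):dx=-2,dy=+3->D; (6,10):dx=+5,dy=+5->C; (7,8):dx=-2,dy=-2->C
  (7,9):dx=-1,dy=+6->D; (7,10):dx=+6,dy=+8->C; (8,9):dx=+1,dy=+8->C; (8,10):dx=+8,dy=+10->C
  (9,10):dx=+7,dy=+2->C
Step 2: C = 31, D = 14, total pairs = 45.
Step 3: tau = (C - D)/(n(n-1)/2) = (31 - 14)/45 = 0.377778.
Step 4: Exact two-sided p-value (enumerate n! = 3628800 permutations of y under H0): p = 0.155742.
Step 5: alpha = 0.05. fail to reject H0.

tau_b = 0.3778 (C=31, D=14), p = 0.155742, fail to reject H0.


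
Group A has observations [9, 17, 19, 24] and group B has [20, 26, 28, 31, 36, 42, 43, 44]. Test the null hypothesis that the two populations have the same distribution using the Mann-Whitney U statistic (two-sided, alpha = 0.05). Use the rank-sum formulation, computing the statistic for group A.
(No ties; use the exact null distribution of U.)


Step 1: Combine and sort all 12 observations; assign midranks.
sorted (value, group): (9,X), (17,X), (19,X), (20,Y), (24,X), (26,Y), (28,Y), (31,Y), (36,Y), (42,Y), (43,Y), (44,Y)
ranks: 9->1, 17->2, 19->3, 20->4, 24->5, 26->6, 28->7, 31->8, 36->9, 42->10, 43->11, 44->12
Step 2: Rank sum for X: R1 = 1 + 2 + 3 + 5 = 11.
Step 3: U_X = R1 - n1(n1+1)/2 = 11 - 4*5/2 = 11 - 10 = 1.
       U_Y = n1*n2 - U_X = 32 - 1 = 31.
Step 4: No ties, so the exact null distribution of U (based on enumerating the C(12,4) = 495 equally likely rank assignments) gives the two-sided p-value.
Step 5: p-value = 0.008081; compare to alpha = 0.05. reject H0.

U_X = 1, p = 0.008081, reject H0 at alpha = 0.05.


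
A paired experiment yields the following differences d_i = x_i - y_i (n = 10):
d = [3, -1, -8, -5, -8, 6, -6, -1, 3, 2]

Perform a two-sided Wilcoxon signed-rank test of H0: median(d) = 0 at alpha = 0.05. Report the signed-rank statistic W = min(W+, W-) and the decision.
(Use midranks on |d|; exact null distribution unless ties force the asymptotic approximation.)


Step 1: Drop any zero differences (none here) and take |d_i|.
|d| = [3, 1, 8, 5, 8, 6, 6, 1, 3, 2]
Step 2: Midrank |d_i| (ties get averaged ranks).
ranks: |3|->4.5, |1|->1.5, |8|->9.5, |5|->6, |8|->9.5, |6|->7.5, |6|->7.5, |1|->1.5, |3|->4.5, |2|->3
Step 3: Attach original signs; sum ranks with positive sign and with negative sign.
W+ = 4.5 + 7.5 + 4.5 + 3 = 19.5
W- = 1.5 + 9.5 + 6 + 9.5 + 7.5 + 1.5 = 35.5
(Check: W+ + W- = 55 should equal n(n+1)/2 = 55.)
Step 4: Test statistic W = min(W+, W-) = 19.5.
Step 5: Ties in |d|, so use the tie-corrected normal approximation.
        E[W] = n(n+1)/4 = 10*11/4 = 27.5.
        Tie groups: |d|=1 (t=2), |d|=3 (t=2), |d|=6 (t=2), |d|=8 (t=2); sum(t^3 - t) = 24.
        Var[W] = n(n+1)(2n+1)/24 - sum(t^3-t)/48 = 2310/24 - 24/48 = 95.75.
        z = (W - E[W]) / sqrt(Var[W]) = (19.5 - 27.5) / 9.7852 = -0.8176.
        Two-sided p = 2*Phi(z) = 0.413607.
Step 6: alpha = 0.05. fail to reject H0.

W+ = 19.5, W- = 35.5, W = min = 19.5, p = 0.413607, fail to reject H0.


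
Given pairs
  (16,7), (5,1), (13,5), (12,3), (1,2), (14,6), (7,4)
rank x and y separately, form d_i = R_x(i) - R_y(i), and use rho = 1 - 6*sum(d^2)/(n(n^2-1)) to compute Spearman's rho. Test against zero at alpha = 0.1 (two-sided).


Step 1: Rank x and y separately (midranks; no ties here).
rank(x): 16->7, 5->2, 13->5, 12->4, 1->1, 14->6, 7->3
rank(y): 7->7, 1->1, 5->5, 3->3, 2->2, 6->6, 4->4
Step 2: d_i = R_x(i) - R_y(i); compute d_i^2.
  (7-7)^2=0, (2-1)^2=1, (5-5)^2=0, (4-3)^2=1, (1-2)^2=1, (6-6)^2=0, (3-4)^2=1
sum(d^2) = 4.
Step 3: rho = 1 - 6*4 / (7*(7^2 - 1)) = 1 - 24/336 = 0.928571.
Step 4: Under H0, t = rho * sqrt((n-2)/(1-rho^2)) = 5.5943 ~ t(5).
Step 5: Two-sided p-value from the t-distribution with 5 df = 0.002519.
Step 6: alpha = 0.1. reject H0.

rho = 0.9286, p = 0.002519, reject H0 at alpha = 0.1.


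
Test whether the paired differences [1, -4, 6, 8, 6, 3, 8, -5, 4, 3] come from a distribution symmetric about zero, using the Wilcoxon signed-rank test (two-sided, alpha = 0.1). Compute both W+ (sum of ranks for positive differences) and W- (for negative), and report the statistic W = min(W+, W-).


Step 1: Drop any zero differences (none here) and take |d_i|.
|d| = [1, 4, 6, 8, 6, 3, 8, 5, 4, 3]
Step 2: Midrank |d_i| (ties get averaged ranks).
ranks: |1|->1, |4|->4.5, |6|->7.5, |8|->9.5, |6|->7.5, |3|->2.5, |8|->9.5, |5|->6, |4|->4.5, |3|->2.5
Step 3: Attach original signs; sum ranks with positive sign and with negative sign.
W+ = 1 + 7.5 + 9.5 + 7.5 + 2.5 + 9.5 + 4.5 + 2.5 = 44.5
W- = 4.5 + 6 = 10.5
(Check: W+ + W- = 55 should equal n(n+1)/2 = 55.)
Step 4: Test statistic W = min(W+, W-) = 10.5.
Step 5: Ties in |d|, so use the tie-corrected normal approximation.
        E[W] = n(n+1)/4 = 10*11/4 = 27.5.
        Tie groups: |d|=3 (t=2), |d|=4 (t=2), |d|=6 (t=2), |d|=8 (t=2); sum(t^3 - t) = 24.
        Var[W] = n(n+1)(2n+1)/24 - sum(t^3-t)/48 = 2310/24 - 24/48 = 95.75.
        z = (W - E[W]) / sqrt(Var[W]) = (10.5 - 27.5) / 9.7852 = -1.7373.
        Two-sided p = 2*Phi(z) = 0.082331.
Step 6: alpha = 0.1. reject H0.

W+ = 44.5, W- = 10.5, W = min = 10.5, p = 0.082331, reject H0.


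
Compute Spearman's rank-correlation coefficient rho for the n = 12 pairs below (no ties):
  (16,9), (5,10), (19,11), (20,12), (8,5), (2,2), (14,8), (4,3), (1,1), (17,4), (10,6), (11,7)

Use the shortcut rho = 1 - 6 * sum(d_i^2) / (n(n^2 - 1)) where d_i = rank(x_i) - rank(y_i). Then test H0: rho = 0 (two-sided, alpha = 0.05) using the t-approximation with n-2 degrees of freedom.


Step 1: Rank x and y separately (midranks; no ties here).
rank(x): 16->9, 5->4, 19->11, 20->12, 8->5, 2->2, 14->8, 4->3, 1->1, 17->10, 10->6, 11->7
rank(y): 9->9, 10->10, 11->11, 12->12, 5->5, 2->2, 8->8, 3->3, 1->1, 4->4, 6->6, 7->7
Step 2: d_i = R_x(i) - R_y(i); compute d_i^2.
  (9-9)^2=0, (4-10)^2=36, (11-11)^2=0, (12-12)^2=0, (5-5)^2=0, (2-2)^2=0, (8-8)^2=0, (3-3)^2=0, (1-1)^2=0, (10-4)^2=36, (6-6)^2=0, (7-7)^2=0
sum(d^2) = 72.
Step 3: rho = 1 - 6*72 / (12*(12^2 - 1)) = 1 - 432/1716 = 0.748252.
Step 4: Under H0, t = rho * sqrt((n-2)/(1-rho^2)) = 3.5667 ~ t(10).
Step 5: Two-sided p-value from the t-distribution with 10 df = 0.005124.
Step 6: alpha = 0.05. reject H0.

rho = 0.7483, p = 0.005124, reject H0 at alpha = 0.05.


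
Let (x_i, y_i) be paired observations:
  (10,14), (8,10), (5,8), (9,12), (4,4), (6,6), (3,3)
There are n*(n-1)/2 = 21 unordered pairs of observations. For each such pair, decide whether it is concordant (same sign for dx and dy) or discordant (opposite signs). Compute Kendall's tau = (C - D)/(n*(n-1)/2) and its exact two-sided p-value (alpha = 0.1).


Step 1: Enumerate the 21 unordered pairs (i,j) with i<j and classify each by sign(x_j-x_i) * sign(y_j-y_i).
  (1,2):dx=-2,dy=-4->C; (1,3):dx=-5,dy=-6->C; (1,4):dx=-1,dy=-2->C; (1,5):dx=-6,dy=-10->C
  (1,6):dx=-4,dy=-8->C; (1,7):dx=-7,dy=-11->C; (2,3):dx=-3,dy=-2->C; (2,4):dx=+1,dy=+2->C
  (2,5):dx=-4,dy=-6->C; (2,6):dx=-2,dy=-4->C; (2,7):dx=-5,dy=-7->C; (3,4):dx=+4,dy=+4->C
  (3,5):dx=-1,dy=-4->C; (3,6):dx=+1,dy=-2->D; (3,7):dx=-2,dy=-5->C; (4,5):dx=-5,dy=-8->C
  (4,6):dx=-3,dy=-6->C; (4,7):dx=-6,dy=-9->C; (5,6):dx=+2,dy=+2->C; (5,7):dx=-1,dy=-1->C
  (6,7):dx=-3,dy=-3->C
Step 2: C = 20, D = 1, total pairs = 21.
Step 3: tau = (C - D)/(n(n-1)/2) = (20 - 1)/21 = 0.904762.
Step 4: Exact two-sided p-value (enumerate n! = 5040 permutations of y under H0): p = 0.002778.
Step 5: alpha = 0.1. reject H0.

tau_b = 0.9048 (C=20, D=1), p = 0.002778, reject H0.


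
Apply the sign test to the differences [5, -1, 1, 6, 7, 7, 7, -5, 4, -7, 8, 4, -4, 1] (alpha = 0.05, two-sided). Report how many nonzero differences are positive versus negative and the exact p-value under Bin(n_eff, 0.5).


Step 1: Discard zero differences. Original n = 14; n_eff = number of nonzero differences = 14.
Nonzero differences (with sign): +5, -1, +1, +6, +7, +7, +7, -5, +4, -7, +8, +4, -4, +1
Step 2: Count signs: positive = 10, negative = 4.
Step 3: Under H0: P(positive) = 0.5, so the number of positives S ~ Bin(14, 0.5).
Step 4: Two-sided exact p-value = sum of Bin(14,0.5) probabilities at or below the observed probability = 0.179565.
Step 5: alpha = 0.05. fail to reject H0.

n_eff = 14, pos = 10, neg = 4, p = 0.179565, fail to reject H0.


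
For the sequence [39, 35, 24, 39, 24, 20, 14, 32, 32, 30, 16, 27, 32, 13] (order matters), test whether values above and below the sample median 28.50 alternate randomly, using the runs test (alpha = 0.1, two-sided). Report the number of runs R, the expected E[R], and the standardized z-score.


Step 1: Compute median = 28.50; label A = above, B = below.
Labels in order: AABABBBAAABBAB  (n_A = 7, n_B = 7)
Step 2: Count runs R = 8.
Step 3: Under H0 (random ordering), E[R] = 2*n_A*n_B/(n_A+n_B) + 1 = 2*7*7/14 + 1 = 8.0000.
        Var[R] = 2*n_A*n_B*(2*n_A*n_B - n_A - n_B) / ((n_A+n_B)^2 * (n_A+n_B-1)) = 8232/2548 = 3.2308.
        SD[R] = 1.7974.
Step 4: R = E[R], so z = 0 with no continuity correction.
Step 5: Two-sided p-value via normal approximation = 2*(1 - Phi(|z|)) = 1.000000.
Step 6: alpha = 0.1. fail to reject H0.

R = 8, z = 0.0000, p = 1.000000, fail to reject H0.


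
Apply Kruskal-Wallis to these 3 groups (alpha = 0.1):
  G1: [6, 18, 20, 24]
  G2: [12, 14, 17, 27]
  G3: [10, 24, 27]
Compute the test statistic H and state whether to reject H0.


Step 1: Combine all N = 11 observations and assign midranks.
sorted (value, group, rank): (6,G1,1), (10,G3,2), (12,G2,3), (14,G2,4), (17,G2,5), (18,G1,6), (20,G1,7), (24,G1,8.5), (24,G3,8.5), (27,G2,10.5), (27,G3,10.5)
Step 2: Sum ranks within each group.
R_1 = 22.5 (n_1 = 4)
R_2 = 22.5 (n_2 = 4)
R_3 = 21 (n_3 = 3)
Step 3: H = 12/(N(N+1)) * sum(R_i^2/n_i) - 3(N+1)
     = 12/(11*12) * (22.5^2/4 + 22.5^2/4 + 21^2/3) - 3*12
     = 0.090909 * 400.125 - 36
     = 0.375000.
Step 4: Ties present; correction factor C = 1 - 12/(11^3 - 11) = 0.990909. Corrected H = 0.375000 / 0.990909 = 0.378440.
Step 5: Under H0, H ~ chi^2(2); p-value = 0.827604.
Step 6: alpha = 0.1. fail to reject H0.

H = 0.3784, df = 2, p = 0.827604, fail to reject H0.


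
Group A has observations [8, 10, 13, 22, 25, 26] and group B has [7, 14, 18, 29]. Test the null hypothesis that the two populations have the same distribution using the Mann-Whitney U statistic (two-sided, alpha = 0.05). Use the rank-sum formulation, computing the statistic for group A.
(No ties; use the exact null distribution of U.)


Step 1: Combine and sort all 10 observations; assign midranks.
sorted (value, group): (7,Y), (8,X), (10,X), (13,X), (14,Y), (18,Y), (22,X), (25,X), (26,X), (29,Y)
ranks: 7->1, 8->2, 10->3, 13->4, 14->5, 18->6, 22->7, 25->8, 26->9, 29->10
Step 2: Rank sum for X: R1 = 2 + 3 + 4 + 7 + 8 + 9 = 33.
Step 3: U_X = R1 - n1(n1+1)/2 = 33 - 6*7/2 = 33 - 21 = 12.
       U_Y = n1*n2 - U_X = 24 - 12 = 12.
Step 4: No ties, so the exact null distribution of U (based on enumerating the C(10,6) = 210 equally likely rank assignments) gives the two-sided p-value.
Step 5: p-value = 1.000000; compare to alpha = 0.05. fail to reject H0.

U_X = 12, p = 1.000000, fail to reject H0 at alpha = 0.05.


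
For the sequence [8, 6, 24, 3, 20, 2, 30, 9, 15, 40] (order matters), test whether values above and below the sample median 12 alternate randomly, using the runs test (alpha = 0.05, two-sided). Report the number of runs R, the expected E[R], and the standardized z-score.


Step 1: Compute median = 12; label A = above, B = below.
Labels in order: BBABABABAA  (n_A = 5, n_B = 5)
Step 2: Count runs R = 8.
Step 3: Under H0 (random ordering), E[R] = 2*n_A*n_B/(n_A+n_B) + 1 = 2*5*5/10 + 1 = 6.0000.
        Var[R] = 2*n_A*n_B*(2*n_A*n_B - n_A - n_B) / ((n_A+n_B)^2 * (n_A+n_B-1)) = 2000/900 = 2.2222.
        SD[R] = 1.4907.
Step 4: Continuity-corrected z = (R - 0.5 - E[R]) / SD[R] = (8 - 0.5 - 6.0000) / 1.4907 = 1.0062.
Step 5: Two-sided p-value via normal approximation = 2*(1 - Phi(|z|)) = 0.314305.
Step 6: alpha = 0.05. fail to reject H0.

R = 8, z = 1.0062, p = 0.314305, fail to reject H0.


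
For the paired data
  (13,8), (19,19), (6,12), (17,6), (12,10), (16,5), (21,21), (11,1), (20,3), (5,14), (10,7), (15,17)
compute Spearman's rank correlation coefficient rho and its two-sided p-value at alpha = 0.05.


Step 1: Rank x and y separately (midranks; no ties here).
rank(x): 13->6, 19->10, 6->2, 17->9, 12->5, 16->8, 21->12, 11->4, 20->11, 5->1, 10->3, 15->7
rank(y): 8->6, 19->11, 12->8, 6->4, 10->7, 5->3, 21->12, 1->1, 3->2, 14->9, 7->5, 17->10
Step 2: d_i = R_x(i) - R_y(i); compute d_i^2.
  (6-6)^2=0, (10-11)^2=1, (2-8)^2=36, (9-4)^2=25, (5-7)^2=4, (8-3)^2=25, (12-12)^2=0, (4-1)^2=9, (11-2)^2=81, (1-9)^2=64, (3-5)^2=4, (7-10)^2=9
sum(d^2) = 258.
Step 3: rho = 1 - 6*258 / (12*(12^2 - 1)) = 1 - 1548/1716 = 0.097902.
Step 4: Under H0, t = rho * sqrt((n-2)/(1-rho^2)) = 0.3111 ~ t(10).
Step 5: Two-sided p-value from the t-distribution with 10 df = 0.762122.
Step 6: alpha = 0.05. fail to reject H0.

rho = 0.0979, p = 0.762122, fail to reject H0 at alpha = 0.05.


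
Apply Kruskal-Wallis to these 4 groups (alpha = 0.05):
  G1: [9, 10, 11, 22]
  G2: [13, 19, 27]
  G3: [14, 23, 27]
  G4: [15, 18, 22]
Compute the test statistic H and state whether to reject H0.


Step 1: Combine all N = 13 observations and assign midranks.
sorted (value, group, rank): (9,G1,1), (10,G1,2), (11,G1,3), (13,G2,4), (14,G3,5), (15,G4,6), (18,G4,7), (19,G2,8), (22,G1,9.5), (22,G4,9.5), (23,G3,11), (27,G2,12.5), (27,G3,12.5)
Step 2: Sum ranks within each group.
R_1 = 15.5 (n_1 = 4)
R_2 = 24.5 (n_2 = 3)
R_3 = 28.5 (n_3 = 3)
R_4 = 22.5 (n_4 = 3)
Step 3: H = 12/(N(N+1)) * sum(R_i^2/n_i) - 3(N+1)
     = 12/(13*14) * (15.5^2/4 + 24.5^2/3 + 28.5^2/3 + 22.5^2/3) - 3*14
     = 0.065934 * 699.646 - 42
     = 4.130495.
Step 4: Ties present; correction factor C = 1 - 12/(13^3 - 13) = 0.994505. Corrected H = 4.130495 / 0.994505 = 4.153315.
Step 5: Under H0, H ~ chi^2(3); p-value = 0.245378.
Step 6: alpha = 0.05. fail to reject H0.

H = 4.1533, df = 3, p = 0.245378, fail to reject H0.


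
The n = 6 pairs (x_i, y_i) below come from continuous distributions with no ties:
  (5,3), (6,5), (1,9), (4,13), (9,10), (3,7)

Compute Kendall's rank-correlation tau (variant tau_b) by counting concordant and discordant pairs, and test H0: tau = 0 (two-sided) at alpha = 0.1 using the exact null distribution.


Step 1: Enumerate the 15 unordered pairs (i,j) with i<j and classify each by sign(x_j-x_i) * sign(y_j-y_i).
  (1,2):dx=+1,dy=+2->C; (1,3):dx=-4,dy=+6->D; (1,4):dx=-1,dy=+10->D; (1,5):dx=+4,dy=+7->C
  (1,6):dx=-2,dy=+4->D; (2,3):dx=-5,dy=+4->D; (2,4):dx=-2,dy=+8->D; (2,5):dx=+3,dy=+5->C
  (2,6):dx=-3,dy=+2->D; (3,4):dx=+3,dy=+4->C; (3,5):dx=+8,dy=+1->C; (3,6):dx=+2,dy=-2->D
  (4,5):dx=+5,dy=-3->D; (4,6):dx=-1,dy=-6->C; (5,6):dx=-6,dy=-3->C
Step 2: C = 7, D = 8, total pairs = 15.
Step 3: tau = (C - D)/(n(n-1)/2) = (7 - 8)/15 = -0.066667.
Step 4: Exact two-sided p-value (enumerate n! = 720 permutations of y under H0): p = 1.000000.
Step 5: alpha = 0.1. fail to reject H0.

tau_b = -0.0667 (C=7, D=8), p = 1.000000, fail to reject H0.


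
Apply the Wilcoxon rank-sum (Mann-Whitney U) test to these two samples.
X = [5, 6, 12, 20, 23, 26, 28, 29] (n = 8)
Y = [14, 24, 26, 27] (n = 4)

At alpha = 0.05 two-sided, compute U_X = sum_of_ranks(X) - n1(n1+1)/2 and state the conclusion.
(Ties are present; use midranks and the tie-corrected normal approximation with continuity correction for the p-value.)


Step 1: Combine and sort all 12 observations; assign midranks.
sorted (value, group): (5,X), (6,X), (12,X), (14,Y), (20,X), (23,X), (24,Y), (26,X), (26,Y), (27,Y), (28,X), (29,X)
ranks: 5->1, 6->2, 12->3, 14->4, 20->5, 23->6, 24->7, 26->8.5, 26->8.5, 27->10, 28->11, 29->12
Step 2: Rank sum for X: R1 = 1 + 2 + 3 + 5 + 6 + 8.5 + 11 + 12 = 48.5.
Step 3: U_X = R1 - n1(n1+1)/2 = 48.5 - 8*9/2 = 48.5 - 36 = 12.5.
       U_Y = n1*n2 - U_X = 32 - 12.5 = 19.5.
Step 4: Ties are present, so use the tie-corrected normal approximation (with continuity correction) for the p-value.
Step 5: p-value = 0.609759; compare to alpha = 0.05. fail to reject H0.

U_X = 12.5, p = 0.609759, fail to reject H0 at alpha = 0.05.


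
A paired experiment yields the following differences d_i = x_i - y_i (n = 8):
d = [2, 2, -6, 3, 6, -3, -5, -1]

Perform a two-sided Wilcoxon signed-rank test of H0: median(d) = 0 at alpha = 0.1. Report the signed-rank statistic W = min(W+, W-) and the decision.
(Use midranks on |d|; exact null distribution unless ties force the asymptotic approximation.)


Step 1: Drop any zero differences (none here) and take |d_i|.
|d| = [2, 2, 6, 3, 6, 3, 5, 1]
Step 2: Midrank |d_i| (ties get averaged ranks).
ranks: |2|->2.5, |2|->2.5, |6|->7.5, |3|->4.5, |6|->7.5, |3|->4.5, |5|->6, |1|->1
Step 3: Attach original signs; sum ranks with positive sign and with negative sign.
W+ = 2.5 + 2.5 + 4.5 + 7.5 = 17
W- = 7.5 + 4.5 + 6 + 1 = 19
(Check: W+ + W- = 36 should equal n(n+1)/2 = 36.)
Step 4: Test statistic W = min(W+, W-) = 17.
Step 5: Ties in |d|, so use the tie-corrected normal approximation.
        E[W] = n(n+1)/4 = 8*9/4 = 18.
        Tie groups: |d|=2 (t=2), |d|=3 (t=2), |d|=6 (t=2); sum(t^3 - t) = 18.
        Var[W] = n(n+1)(2n+1)/24 - sum(t^3-t)/48 = 1224/24 - 18/48 = 50.625.
        z = (W - E[W]) / sqrt(Var[W]) = (17 - 18) / 7.1151 = -0.1405.
        Two-sided p = 2*Phi(z) = 0.888229.
Step 6: alpha = 0.1. fail to reject H0.

W+ = 17, W- = 19, W = min = 17, p = 0.888229, fail to reject H0.


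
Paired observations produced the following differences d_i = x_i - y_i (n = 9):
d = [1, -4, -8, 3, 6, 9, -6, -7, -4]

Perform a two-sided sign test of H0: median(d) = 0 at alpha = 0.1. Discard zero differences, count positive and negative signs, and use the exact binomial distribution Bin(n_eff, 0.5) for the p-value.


Step 1: Discard zero differences. Original n = 9; n_eff = number of nonzero differences = 9.
Nonzero differences (with sign): +1, -4, -8, +3, +6, +9, -6, -7, -4
Step 2: Count signs: positive = 4, negative = 5.
Step 3: Under H0: P(positive) = 0.5, so the number of positives S ~ Bin(9, 0.5).
Step 4: Two-sided exact p-value = sum of Bin(9,0.5) probabilities at or below the observed probability = 1.000000.
Step 5: alpha = 0.1. fail to reject H0.

n_eff = 9, pos = 4, neg = 5, p = 1.000000, fail to reject H0.


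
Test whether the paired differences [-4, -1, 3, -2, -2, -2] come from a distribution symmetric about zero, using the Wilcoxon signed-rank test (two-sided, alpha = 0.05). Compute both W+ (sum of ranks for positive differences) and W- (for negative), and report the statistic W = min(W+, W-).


Step 1: Drop any zero differences (none here) and take |d_i|.
|d| = [4, 1, 3, 2, 2, 2]
Step 2: Midrank |d_i| (ties get averaged ranks).
ranks: |4|->6, |1|->1, |3|->5, |2|->3, |2|->3, |2|->3
Step 3: Attach original signs; sum ranks with positive sign and with negative sign.
W+ = 5 = 5
W- = 6 + 1 + 3 + 3 + 3 = 16
(Check: W+ + W- = 21 should equal n(n+1)/2 = 21.)
Step 4: Test statistic W = min(W+, W-) = 5.
Step 5: Ties in |d|, so use the tie-corrected normal approximation.
        E[W] = n(n+1)/4 = 6*7/4 = 10.5.
        Tie groups: |d|=2 (t=3); sum(t^3 - t) = 24.
        Var[W] = n(n+1)(2n+1)/24 - sum(t^3-t)/48 = 546/24 - 24/48 = 22.25.
        z = (W - E[W]) / sqrt(Var[W]) = (5 - 10.5) / 4.7170 = -1.1660.
        Two-sided p = 2*Phi(z) = 0.243615.
Step 6: alpha = 0.05. fail to reject H0.

W+ = 5, W- = 16, W = min = 5, p = 0.243615, fail to reject H0.


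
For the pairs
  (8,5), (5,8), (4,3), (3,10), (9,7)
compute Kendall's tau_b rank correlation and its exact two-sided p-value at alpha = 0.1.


Step 1: Enumerate the 10 unordered pairs (i,j) with i<j and classify each by sign(x_j-x_i) * sign(y_j-y_i).
  (1,2):dx=-3,dy=+3->D; (1,3):dx=-4,dy=-2->C; (1,4):dx=-5,dy=+5->D; (1,5):dx=+1,dy=+2->C
  (2,3):dx=-1,dy=-5->C; (2,4):dx=-2,dy=+2->D; (2,5):dx=+4,dy=-1->D; (3,4):dx=-1,dy=+7->D
  (3,5):dx=+5,dy=+4->C; (4,5):dx=+6,dy=-3->D
Step 2: C = 4, D = 6, total pairs = 10.
Step 3: tau = (C - D)/(n(n-1)/2) = (4 - 6)/10 = -0.200000.
Step 4: Exact two-sided p-value (enumerate n! = 120 permutations of y under H0): p = 0.816667.
Step 5: alpha = 0.1. fail to reject H0.

tau_b = -0.2000 (C=4, D=6), p = 0.816667, fail to reject H0.


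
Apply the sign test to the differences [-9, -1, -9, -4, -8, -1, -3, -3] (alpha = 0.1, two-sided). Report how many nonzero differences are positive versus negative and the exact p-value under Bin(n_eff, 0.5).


Step 1: Discard zero differences. Original n = 8; n_eff = number of nonzero differences = 8.
Nonzero differences (with sign): -9, -1, -9, -4, -8, -1, -3, -3
Step 2: Count signs: positive = 0, negative = 8.
Step 3: Under H0: P(positive) = 0.5, so the number of positives S ~ Bin(8, 0.5).
Step 4: Two-sided exact p-value = sum of Bin(8,0.5) probabilities at or below the observed probability = 0.007812.
Step 5: alpha = 0.1. reject H0.

n_eff = 8, pos = 0, neg = 8, p = 0.007812, reject H0.


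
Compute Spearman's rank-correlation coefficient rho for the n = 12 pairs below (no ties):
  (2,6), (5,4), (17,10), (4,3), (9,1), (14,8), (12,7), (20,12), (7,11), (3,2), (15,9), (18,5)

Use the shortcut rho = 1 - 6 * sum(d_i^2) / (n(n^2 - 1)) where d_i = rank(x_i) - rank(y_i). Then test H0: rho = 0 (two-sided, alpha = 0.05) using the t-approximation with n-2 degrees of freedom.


Step 1: Rank x and y separately (midranks; no ties here).
rank(x): 2->1, 5->4, 17->10, 4->3, 9->6, 14->8, 12->7, 20->12, 7->5, 3->2, 15->9, 18->11
rank(y): 6->6, 4->4, 10->10, 3->3, 1->1, 8->8, 7->7, 12->12, 11->11, 2->2, 9->9, 5->5
Step 2: d_i = R_x(i) - R_y(i); compute d_i^2.
  (1-6)^2=25, (4-4)^2=0, (10-10)^2=0, (3-3)^2=0, (6-1)^2=25, (8-8)^2=0, (7-7)^2=0, (12-12)^2=0, (5-11)^2=36, (2-2)^2=0, (9-9)^2=0, (11-5)^2=36
sum(d^2) = 122.
Step 3: rho = 1 - 6*122 / (12*(12^2 - 1)) = 1 - 732/1716 = 0.573427.
Step 4: Under H0, t = rho * sqrt((n-2)/(1-rho^2)) = 2.2134 ~ t(10).
Step 5: Two-sided p-value from the t-distribution with 10 df = 0.051266.
Step 6: alpha = 0.05. fail to reject H0.

rho = 0.5734, p = 0.051266, fail to reject H0 at alpha = 0.05.


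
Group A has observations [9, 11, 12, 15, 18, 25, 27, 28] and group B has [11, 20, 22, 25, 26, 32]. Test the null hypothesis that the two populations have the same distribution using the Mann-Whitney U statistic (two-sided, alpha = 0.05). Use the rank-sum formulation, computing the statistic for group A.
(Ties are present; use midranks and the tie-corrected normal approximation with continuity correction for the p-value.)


Step 1: Combine and sort all 14 observations; assign midranks.
sorted (value, group): (9,X), (11,X), (11,Y), (12,X), (15,X), (18,X), (20,Y), (22,Y), (25,X), (25,Y), (26,Y), (27,X), (28,X), (32,Y)
ranks: 9->1, 11->2.5, 11->2.5, 12->4, 15->5, 18->6, 20->7, 22->8, 25->9.5, 25->9.5, 26->11, 27->12, 28->13, 32->14
Step 2: Rank sum for X: R1 = 1 + 2.5 + 4 + 5 + 6 + 9.5 + 12 + 13 = 53.
Step 3: U_X = R1 - n1(n1+1)/2 = 53 - 8*9/2 = 53 - 36 = 17.
       U_Y = n1*n2 - U_X = 48 - 17 = 31.
Step 4: Ties are present, so use the tie-corrected normal approximation (with continuity correction) for the p-value.
Step 5: p-value = 0.400350; compare to alpha = 0.05. fail to reject H0.

U_X = 17, p = 0.400350, fail to reject H0 at alpha = 0.05.


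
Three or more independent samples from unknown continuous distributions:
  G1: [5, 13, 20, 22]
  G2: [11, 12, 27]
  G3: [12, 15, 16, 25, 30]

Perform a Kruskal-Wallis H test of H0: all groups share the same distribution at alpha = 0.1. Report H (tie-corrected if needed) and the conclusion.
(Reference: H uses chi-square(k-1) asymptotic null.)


Step 1: Combine all N = 12 observations and assign midranks.
sorted (value, group, rank): (5,G1,1), (11,G2,2), (12,G2,3.5), (12,G3,3.5), (13,G1,5), (15,G3,6), (16,G3,7), (20,G1,8), (22,G1,9), (25,G3,10), (27,G2,11), (30,G3,12)
Step 2: Sum ranks within each group.
R_1 = 23 (n_1 = 4)
R_2 = 16.5 (n_2 = 3)
R_3 = 38.5 (n_3 = 5)
Step 3: H = 12/(N(N+1)) * sum(R_i^2/n_i) - 3(N+1)
     = 12/(12*13) * (23^2/4 + 16.5^2/3 + 38.5^2/5) - 3*13
     = 0.076923 * 519.45 - 39
     = 0.957692.
Step 4: Ties present; correction factor C = 1 - 6/(12^3 - 12) = 0.996503. Corrected H = 0.957692 / 0.996503 = 0.961053.
Step 5: Under H0, H ~ chi^2(2); p-value = 0.618458.
Step 6: alpha = 0.1. fail to reject H0.

H = 0.9611, df = 2, p = 0.618458, fail to reject H0.
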